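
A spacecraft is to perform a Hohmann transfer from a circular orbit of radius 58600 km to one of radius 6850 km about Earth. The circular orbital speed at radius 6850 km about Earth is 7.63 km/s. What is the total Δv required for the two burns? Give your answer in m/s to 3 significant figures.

Δv = 4000 m/s

From the circular-orbit relation v² = μ/r at r = 6850 km: μ = v²r = (7.63)² × 6850 = 3.98786×10^5 km³/s².
Transfer-ellipse semi-major axis a_t = (r₁ + r₂)/2 = (58600 + 6850)/2 = 32725 km.
At r₁ the circular-orbit speed is v₁ = √(μ/r₁) = 2.609 km/s.
On the transfer ellipse at r₁, vis-viva gives v_a = √[μ(2/r₁ − 1/a_t)] = 1.194 km/s.
First burn Δv₁ = |v_a − v₁| = 1.415 km/s.
Circular speed at r₂: v₂ = √(μ/r₂) = 7.630 km/s.
Transfer-orbit speed at r₂: v_p = √[μ(2/r₂ − 1/a_t)] = 10.21 km/s.
Second burn Δv₂ = |v₂ − v_p| = 2.580 km/s.
Δv = Δv₁ + Δv₂ = 1.415 + 2.580 = 3.995 km/s.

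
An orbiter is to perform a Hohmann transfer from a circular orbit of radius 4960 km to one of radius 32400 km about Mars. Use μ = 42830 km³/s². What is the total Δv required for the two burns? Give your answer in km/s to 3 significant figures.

Transfer-ellipse semi-major axis a_t = (r₁ + r₂)/2 = (4960 + 32400)/2 = 18680 km.
At r₁ the circular-orbit speed is v₁ = √(μ/r₁) = 2.9386 km/s.
On the transfer ellipse at r₁, v² = μ(2/r − 1/a) gives v_p = √[μ(2/r₁ − 1/a_t)] = 3.8701 km/s.
First burn Δv₁ = |v_p − v₁| = 0.9315 km/s.
Circular speed at r₂: v₂ = √(μ/r₂) = 1.14975 km/s.
Transfer-orbit speed at r₂: v_a = √[μ(2/r₂ − 1/a_t)] = 0.592453 km/s.
Second burn Δv₂ = |v₂ − v_a| = 0.5573 km/s.
Total Δv = Δv₁ + Δv₂ = 1.489 km/s.

Δv = 1.49 km/s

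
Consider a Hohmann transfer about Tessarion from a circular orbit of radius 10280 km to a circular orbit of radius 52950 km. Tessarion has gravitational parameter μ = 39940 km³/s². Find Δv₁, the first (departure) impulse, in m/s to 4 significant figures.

Δv₁ = 579.8 m/s

Semi-major axis of the transfer orbit: a_t = (10280 + 52950)/2 = 31615 km.
Circular speed at r = 10280 km: v_c = √(μ/r) = 1.9711 km/s.
Transfer-orbit speed at the same r (vis-viva, a = a_t): v_t = √[μ(2/r − 1/a_t)] = 2.5509 km/s.
Δv₁ = |v_t − v_c| = |2.5509 − 1.9711| = 0.5798 km/s.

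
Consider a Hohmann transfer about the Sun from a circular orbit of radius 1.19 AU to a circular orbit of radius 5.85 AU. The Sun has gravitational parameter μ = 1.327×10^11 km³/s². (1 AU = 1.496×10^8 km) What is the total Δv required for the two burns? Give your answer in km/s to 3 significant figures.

Δv = 13.0 km/s

In km: r₁ = 1.19 × 1.496×10^8 = 1.78024×10^8 km; r₂ = 5.85 × 1.496×10^8 = 8.7516×10^8 km.
Semi-major axis of the transfer orbit: a_t = (1.78024×10^8 + 8.7516×10^8)/2 = 5.26592×10^8 km.
At r₁ the circular-orbit speed is v₁ = √(μ/r₁) = 27.302 km/s.
Transfer-orbit speed at r₁ (vis-viva): v_p = √[μ(2/r₁ − 1/a_t)] = 35.197 km/s.
First burn Δv₁ = |v_p − v₁| = 7.895 km/s.
Circular speed at r₂: v₂ = √(μ/r₂) = 12.314 km/s.
Transfer-orbit speed at r₂: v_a = √[μ(2/r₂ − 1/a_t)] = 7.1597 km/s.
Second burn Δv₂ = |v₂ − v_a| = 5.154 km/s.
Total Δv = Δv₁ + Δv₂ = 13.05 km/s.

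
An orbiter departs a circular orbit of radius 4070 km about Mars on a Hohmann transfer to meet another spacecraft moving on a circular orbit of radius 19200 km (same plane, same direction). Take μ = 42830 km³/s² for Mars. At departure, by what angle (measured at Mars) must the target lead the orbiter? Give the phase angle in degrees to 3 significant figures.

Transfer-ellipse semi-major axis a_t = (r₁ + r₂)/2 = (4070 + 19200)/2 = 11635 km.
The half-period of the transfer ellipse is t = π√(a_t³/μ) = 19050 s.
Target angular speed ω₂ = √(μ/r₂³) = 7.779×10^-5 rad/s.
Angle swept by the target during transfer: ω₂·t = 1.482 rad = 84.91°.
Arrival is 180° from departure on the ellipse, so φ = 180° − 84.91° = 95.1°.

φ = 95.1°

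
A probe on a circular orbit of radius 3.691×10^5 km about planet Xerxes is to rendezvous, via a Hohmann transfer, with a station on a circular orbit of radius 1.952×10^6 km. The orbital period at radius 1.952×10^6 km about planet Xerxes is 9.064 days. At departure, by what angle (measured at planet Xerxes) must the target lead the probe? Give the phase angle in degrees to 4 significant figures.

φ = 97.48°

From Kepler's third law T² = 4π²r³/μ at r = 1.952×10^6 km, T = 9.064 days = 9.064 × 86400 s = 7.831296×10^5 s: μ = 4π²r³/T² = 4.78775×10^8 km³/s².
Semi-major axis of the transfer orbit: a_t = (3.691×10^5 + 1.952×10^6)/2 = 1.16055×10^6 km.
The half-period of the transfer ellipse is t = π√(a_t³/μ) = 1.7951×10^5 s.
The target's mean motion on its circular orbit is ω₂ = √(μ/r₂³) = 8.0232×10^-6 rad/s.
Angle swept by the target during transfer: ω₂·t = 1.4402 rad = 82.52°.
Arrival is 180° from departure on the ellipse, so φ = 180° − 82.52° = 97.48°.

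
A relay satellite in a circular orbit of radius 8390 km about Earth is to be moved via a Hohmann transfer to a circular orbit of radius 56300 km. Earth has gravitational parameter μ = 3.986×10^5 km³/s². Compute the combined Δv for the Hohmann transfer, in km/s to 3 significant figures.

The Hohmann ellipse has a_t = (r₁ + r₂)/2 = 32345 km.
At r₁ the circular-orbit speed is v₁ = √(μ/r₁) = 6.893 km/s.
Transfer-orbit speed at r₁ (vis-viva): v_p = √[μ(2/r₁ − 1/a_t)] = 9.094 km/s.
First burn Δv₁ = |v_p − v₁| = 2.201 km/s.
Circular speed at r₂: v₂ = √(μ/r₂) = 2.661 km/s.
Transfer-orbit speed at r₂: v_a = √[μ(2/r₂ − 1/a_t)] = 1.355 km/s.
Second burn Δv₂ = |v₂ − v_a| = 1.306 km/s.
Total Δv = Δv₁ + Δv₂ = 3.507 km/s.

Δv = 3.51 km/s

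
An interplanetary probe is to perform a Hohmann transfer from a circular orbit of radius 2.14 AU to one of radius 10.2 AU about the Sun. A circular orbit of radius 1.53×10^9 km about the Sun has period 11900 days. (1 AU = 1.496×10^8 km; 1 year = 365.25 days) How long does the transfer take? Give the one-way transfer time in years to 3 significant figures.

t = 7.63 years

From Kepler's third law T² = 4π²r³/μ at r = 1.53×10^9 km, T = 11900 days = 11900 × 86400 s = 1.02816×10^9 s: μ = 4π²r³/T² = 1.33756×10^11 km³/s².
In km: r₁ = 2.14 × 1.496×10^8 = 3.20144×10^8 km; r₂ = 10.2 × 1.496×10^8 = 1.52592×10^9 km.
Transfer-ellipse semi-major axis a_t = (r₁ + r₂)/2 = (3.20144×10^8 + 1.52592×10^9)/2 = 9.23032×10^8 km.
Transfer time t = π√(a_t³/μ) = π√((9.23032×10^8)³ / 1.33756×10^11) = 2.409×10^8 s.
Converting: 2.409×10^8 s ÷ 3.15576×10^7 s/year (365.25 × 86400) = 7.63 years.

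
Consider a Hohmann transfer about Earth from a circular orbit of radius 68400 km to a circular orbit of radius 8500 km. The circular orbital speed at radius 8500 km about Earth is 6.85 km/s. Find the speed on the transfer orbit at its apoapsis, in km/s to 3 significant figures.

v = 1.14 km/s

From the circular-orbit relation v² = μ/r at r = 8500 km: μ = v²r = (6.85)² × 8500 = 3.98841×10^5 km³/s².
The Hohmann ellipse has a_t = (r₁ + r₂)/2 = 38450 km.
At apoapsis, r = 68400 km.
Applying v² = μ(2/r − 1/a_t): v = 1.135 km/s.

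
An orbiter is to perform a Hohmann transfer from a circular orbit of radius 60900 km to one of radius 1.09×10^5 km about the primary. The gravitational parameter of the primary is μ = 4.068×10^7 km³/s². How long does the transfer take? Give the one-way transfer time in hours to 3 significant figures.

Transfer-ellipse semi-major axis a_t = (r₁ + r₂)/2 = (60900 + 1.090×10^5)/2 = 84950 km.
Transfer time t = π√(a_t³/μ) = π√((84950)³ / 4.068×10^7) = 12200 s.
Converting: 12200 s ÷ 3600 s/hour = 3.39 hours.

t = 3.39 hours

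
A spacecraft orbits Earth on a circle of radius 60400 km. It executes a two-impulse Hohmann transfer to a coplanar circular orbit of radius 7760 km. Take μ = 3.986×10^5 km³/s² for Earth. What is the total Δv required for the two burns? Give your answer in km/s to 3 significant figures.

Δv = 3.72 km/s

Transfer-ellipse semi-major axis a_t = (r₁ + r₂)/2 = (60400 + 7760)/2 = 34080 km.
Circular speed at r₁: v₁ = √(μ/r₁) = √(3.986×10^5/60400) = 2.569 km/s.
On the transfer ellipse at r₁, v² = μ(2/r − 1/a) gives v_a = √[μ(2/r₁ − 1/a_t)] = 1.226 km/s.
First burn Δv₁ = |v_a − v₁| = 1.343 km/s.
Circular speed at r₂: v₂ = √(μ/r₂) = 7.167 km/s.
Transfer-orbit speed at r₂: v_p = √[μ(2/r₂ − 1/a_t)] = 9.541 km/s.
Second burn Δv₂ = |v₂ − v_p| = 2.374 km/s.
Δv = Δv₁ + Δv₂ = 1.343 + 2.374 = 3.717 km/s.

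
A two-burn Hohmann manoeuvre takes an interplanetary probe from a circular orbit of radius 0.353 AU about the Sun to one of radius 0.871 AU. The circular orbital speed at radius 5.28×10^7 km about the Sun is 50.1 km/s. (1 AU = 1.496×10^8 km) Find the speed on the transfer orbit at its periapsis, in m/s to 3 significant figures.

v = 59800 m/s

From the circular-orbit relation v² = μ/r at r = 5.28×10^7 km: μ = v²r = (50.1)² × 5.28×10^7 = 1.32529×10^11 km³/s².
In km: r₁ = 0.353 × 1.496×10^8 = 5.28088×10^7 km; r₂ = 0.871 × 1.496×10^8 = 1.303016×10^8 km.
Transfer-ellipse semi-major axis a_t = (r₁ + r₂)/2 = (5.28088×10^7 + 1.303016×10^8)/2 = 9.15552×10^7 km.
The periapsis of the transfer ellipse is at r = 5.28088×10^7 km.
Applying v² = μ(2/r − 1/a_t): v = 59.76 km/s.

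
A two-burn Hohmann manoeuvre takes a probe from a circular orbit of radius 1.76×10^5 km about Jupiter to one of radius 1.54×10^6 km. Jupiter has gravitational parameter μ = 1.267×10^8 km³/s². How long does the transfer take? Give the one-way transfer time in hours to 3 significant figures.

The Hohmann ellipse has a_t = (r₁ + r₂)/2 = 8.580×10^5 km.
Half the transfer-orbit period gives t = π√(a_t³/μ) = 2.218×10^5 s.
Converting: 2.218×10^5 s ÷ 3600 s/hour = 61.6 hours.

t = 61.6 hours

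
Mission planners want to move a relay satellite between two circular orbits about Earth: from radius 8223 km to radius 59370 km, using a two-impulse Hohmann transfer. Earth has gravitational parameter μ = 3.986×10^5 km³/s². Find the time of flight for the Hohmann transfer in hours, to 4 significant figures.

t = 8.588 hours

Transfer-ellipse semi-major axis a_t = (r₁ + r₂)/2 = (8223 + 59370)/2 = 33796.5 km.
Half the transfer-orbit period gives t = π√(a_t³/μ) = 30916 s.
Converting: 30916 s ÷ 3600 s/hour = 8.588 hours.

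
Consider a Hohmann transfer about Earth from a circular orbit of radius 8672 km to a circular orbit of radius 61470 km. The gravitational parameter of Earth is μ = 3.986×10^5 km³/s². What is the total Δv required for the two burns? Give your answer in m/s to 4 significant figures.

The Hohmann ellipse has a_t = (r₁ + r₂)/2 = 35071 km.
At r₁ the circular-orbit speed is v₁ = √(μ/r₁) = 6.780 km/s.
Transfer-orbit speed at r₁ (vis-viva): v_p = √[μ(2/r₁ − 1/a_t)] = 8.976 km/s.
First burn Δv₁ = |v_p − v₁| = 2.196 km/s.
Circular speed at r₂: v₂ = √(μ/r₂) = 2.546 km/s.
Transfer-orbit speed at r₂: v_a = √[μ(2/r₂ − 1/a_t)] = 1.266 km/s.
Second burn Δv₂ = |v₂ − v_a| = 1.280 km/s.
Δv = Δv₁ + Δv₂ = 2.196 + 1.280 = 3.476 km/s.

Δv = 3476 m/s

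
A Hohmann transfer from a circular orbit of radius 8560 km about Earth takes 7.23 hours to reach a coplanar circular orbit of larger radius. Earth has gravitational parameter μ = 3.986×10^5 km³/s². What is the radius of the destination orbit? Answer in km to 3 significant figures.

r₂ = 51700 km

Transfer time t = 7.23 hours = 26028 s, and t = π√(a_t³/μ).
So a_t = (μ t²/π²)^(1/3) = (3.986×10^5 × (26028)² / π²)^(1/3) = 30133 km.
Since a_t = (r₁ + r₂)/2, r₂ = 2a_t − r₁ = 2×30133 − 8560 = 51706 km.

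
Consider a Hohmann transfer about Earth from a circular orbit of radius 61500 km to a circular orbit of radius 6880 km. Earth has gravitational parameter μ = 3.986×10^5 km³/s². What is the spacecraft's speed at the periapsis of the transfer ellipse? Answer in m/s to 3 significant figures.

v = 10200 m/s

The Hohmann ellipse has a_t = (r₁ + r₂)/2 = 34190 km.
At periapsis, r = 6880 km.
Applying v² = μ(2/r − 1/a_t): v = 10.21 km/s.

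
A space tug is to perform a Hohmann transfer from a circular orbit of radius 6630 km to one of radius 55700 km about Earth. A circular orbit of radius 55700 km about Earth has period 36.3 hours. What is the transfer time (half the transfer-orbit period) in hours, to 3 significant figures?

t = 7.60 hours

From Kepler's third law T² = 4π²r³/μ at r = 55700 km, T = 36.3 hours = 36.3 × 3600 s = 1.3068×10^5 s: μ = 4π²r³/T² = 3.99491×10^5 km³/s².
Transfer-ellipse semi-major axis a_t = (r₁ + r₂)/2 = (6630 + 55700)/2 = 31165 km.
Half the transfer-orbit period gives t = π√(a_t³/μ) = 27350 s.
Converting: 27350 s ÷ 3600 s/hour = 7.60 hours.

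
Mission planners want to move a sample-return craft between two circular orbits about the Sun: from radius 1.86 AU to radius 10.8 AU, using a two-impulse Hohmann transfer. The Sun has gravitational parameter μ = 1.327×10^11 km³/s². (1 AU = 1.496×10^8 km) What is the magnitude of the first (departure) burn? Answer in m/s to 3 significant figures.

Δv₁ = 6690 m/s

In km: r₁ = 1.86 × 1.496×10^8 = 2.78256×10^8 km; r₂ = 10.8 × 1.496×10^8 = 1.61568×10^9 km.
The Hohmann ellipse has a_t = (r₁ + r₂)/2 = 9.46968×10^8 km.
On the circular orbit at r = 2.78256×10^8 km, v_c = √(μ/r) = 21.838 km/s.
Transfer-orbit speed at the same r (vis-viva, a = a_t): v_t = √[μ(2/r − 1/a_t)] = 28.525 km/s.
Δv₁ = |v_t − v_c| = |28.525 − 21.838| = 6.687 km/s.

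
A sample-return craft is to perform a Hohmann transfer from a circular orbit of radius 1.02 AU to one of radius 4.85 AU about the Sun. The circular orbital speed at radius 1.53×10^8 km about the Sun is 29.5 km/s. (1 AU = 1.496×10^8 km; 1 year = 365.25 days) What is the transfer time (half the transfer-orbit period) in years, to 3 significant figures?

From the circular-orbit relation v² = μ/r at r = 1.53×10^8 km: μ = v²r = (29.5)² × 1.53×10^8 = 1.33148×10^11 km³/s².
In km: r₁ = 1.02 × 1.496×10^8 = 1.52592×10^8 km; r₂ = 4.85 × 1.496×10^8 = 7.2556×10^8 km.
Transfer-ellipse semi-major axis a_t = (r₁ + r₂)/2 = (1.52592×10^8 + 7.2556×10^8)/2 = 4.39076×10^8 km.
Transfer time t = π√(a_t³/μ) = π√((4.39076×10^8)³ / 1.33148×10^11) = 7.921×10^7 s.
Converting: 7.921×10^7 s ÷ 3.15576×10^7 s/year (365.25 × 86400) = 2.51 years.

t = 2.51 years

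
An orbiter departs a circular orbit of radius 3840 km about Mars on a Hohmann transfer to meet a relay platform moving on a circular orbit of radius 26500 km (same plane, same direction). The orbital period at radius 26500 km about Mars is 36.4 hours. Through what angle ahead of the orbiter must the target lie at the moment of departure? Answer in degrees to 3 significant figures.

φ = 102°

From Kepler's third law T² = 4π²r³/μ at r = 26500 km, T = 36.4 hours = 36.4 × 3600 s = 1.3104×10^5 s: μ = 4π²r³/T² = 42784.8 km³/s².
Semi-major axis of the transfer orbit: a_t = (3840 + 26500)/2 = 15170 km.
Transfer time t = π√(a_t³/μ) = 28378 s.
The target's mean motion on its circular orbit is ω₂ = √(μ/r₂³) = 4.7949×10^-5 rad/s.
Angle swept by the target during transfer: ω₂·t = 1.3607 rad = 77.96°.
Arrival is 180° from departure on the ellipse, so φ = 180° − 77.96° = 102°.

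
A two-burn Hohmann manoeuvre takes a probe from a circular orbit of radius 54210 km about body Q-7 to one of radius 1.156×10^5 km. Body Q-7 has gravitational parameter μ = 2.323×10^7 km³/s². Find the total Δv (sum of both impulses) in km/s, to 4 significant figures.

Semi-major axis of the transfer orbit: a_t = (54210 + 1.156×10^5)/2 = 84905 km.
At r₁ the circular-orbit speed is v₁ = √(μ/r₁) = 20.7007 km/s.
Transfer-orbit speed at r₁ (vis-viva equation): v_p = √[μ(2/r₁ − 1/a_t)] = 24.1545 km/s.
First burn Δv₁ = |v_p − v₁| = 3.4538 km/s.
At r₂, v₂ = √(μ/r₂) = 14.1757 km/s.
Transfer-orbit speed at r₂: v_a = √[μ(2/r₂ − 1/a_t)] = 11.3271 km/s.
Second burn Δv₂ = |v₂ − v_a| = 2.8486 km/s.
Total Δv = Δv₁ + Δv₂ = 6.302 km/s.

Δv = 6.302 km/s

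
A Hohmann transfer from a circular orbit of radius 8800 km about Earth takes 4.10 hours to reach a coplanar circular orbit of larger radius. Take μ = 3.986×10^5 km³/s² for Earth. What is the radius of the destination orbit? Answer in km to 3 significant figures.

r₂ = 32500 km

Transfer time t = 4.10 hours = 14760 s, and t = π√(a_t³/μ).
So a_t = (μ t²/π²)^(1/3) = (3.986×10^5 × (14760)² / π²)^(1/3) = 20644 km.
Since a_t = (r₁ + r₂)/2, r₂ = 2a_t − r₁ = 2×20644 − 8800 = 32488 km.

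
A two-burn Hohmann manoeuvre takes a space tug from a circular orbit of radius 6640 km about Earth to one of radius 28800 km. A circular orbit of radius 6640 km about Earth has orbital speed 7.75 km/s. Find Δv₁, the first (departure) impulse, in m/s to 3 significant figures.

Δv₁ = 2130 m/s

From the circular-orbit relation v² = μ/r at r = 6640 km: μ = v²r = (7.75)² × 6640 = 3.98815×10^5 km³/s².
The Hohmann ellipse has a_t = (r₁ + r₂)/2 = 17720 km.
On the circular orbit at r = 6640 km, v_c = √(μ/r) = 7.750 km/s.
Vis-viva on the transfer ellipse at r = 6640 km gives v_t = √[μ(2/r − 1/a_t)] = 9.880 km/s.
Δv₁ = |v_t − v_c| = |9.880 − 7.750| = 2.130 km/s.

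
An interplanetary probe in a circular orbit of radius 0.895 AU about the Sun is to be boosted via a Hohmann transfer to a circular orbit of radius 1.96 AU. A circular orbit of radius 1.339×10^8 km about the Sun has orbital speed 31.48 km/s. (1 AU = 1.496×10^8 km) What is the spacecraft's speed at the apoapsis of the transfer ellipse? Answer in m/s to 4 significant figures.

v = 16840 m/s

From the circular-orbit relation v² = μ/r at r = 1.339×10^8 km: μ = v²r = (31.48)² × 1.339×10^8 = 1.32694×10^11 km³/s².
In km: r₁ = 0.895 × 1.496×10^8 = 1.33892×10^8 km; r₂ = 1.96 × 1.496×10^8 = 2.93216×10^8 km.
The Hohmann ellipse has a_t = (r₁ + r₂)/2 = 2.13554×10^8 km.
The apoapsis of the transfer ellipse is at r = 2.93216×10^8 km.
Applying v² = μ(2/r − 1/a_t): v = 16.84 km/s.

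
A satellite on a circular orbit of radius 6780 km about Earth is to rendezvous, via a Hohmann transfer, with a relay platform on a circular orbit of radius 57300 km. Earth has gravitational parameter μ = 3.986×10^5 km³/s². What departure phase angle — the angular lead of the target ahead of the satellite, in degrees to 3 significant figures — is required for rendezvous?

The Hohmann ellipse has a_t = (r₁ + r₂)/2 = 32040 km.
Transfer time t = π√(a_t³/μ) = 28538 s.
Target angular speed ω₂ = √(μ/r₂³) = 4.6030×10^-5 rad/s.
Angle swept by the target during transfer: ω₂·t = 1.3136 rad = 75.26°.
Arrival is 180° from departure on the ellipse, so φ = 180° − 75.26° = 105°.

φ = 105°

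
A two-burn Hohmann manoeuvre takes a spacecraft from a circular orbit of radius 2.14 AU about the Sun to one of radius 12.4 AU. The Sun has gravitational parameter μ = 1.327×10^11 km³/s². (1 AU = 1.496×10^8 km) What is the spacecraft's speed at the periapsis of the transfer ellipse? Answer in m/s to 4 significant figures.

v = 26590 m/s

In km: r₁ = 2.14 × 1.496×10^8 = 3.20144×10^8 km; r₂ = 12.4 × 1.496×10^8 = 1.85504×10^9 km.
Semi-major axis of the transfer orbit: a_t = (3.20144×10^8 + 1.85504×10^9)/2 = 1.087592×10^9 km.
The periapsis of the transfer ellipse is at r = 3.20144×10^8 km.
From the vis-viva equation, v = √[μ(2/r − 1/a_t)] = 26.59 km/s.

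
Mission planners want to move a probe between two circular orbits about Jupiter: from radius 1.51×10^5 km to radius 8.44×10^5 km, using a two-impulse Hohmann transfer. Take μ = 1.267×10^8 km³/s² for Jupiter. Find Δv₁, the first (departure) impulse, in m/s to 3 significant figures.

Transfer-ellipse semi-major axis a_t = (r₁ + r₂)/2 = (1.510×10^5 + 8.440×10^5)/2 = 4.975×10^5 km.
Circular speed at r = 1.510×10^5 km: v_c = √(μ/r) = 28.967 km/s.
Transfer-orbit speed at the same r (vis-viva, a = a_t): v_t = √[μ(2/r − 1/a_t)] = 37.729 km/s.
Δv₁ = |v_t − v_c| = |37.729 − 28.967| = 8.762 km/s.

Δv₁ = 8760 m/s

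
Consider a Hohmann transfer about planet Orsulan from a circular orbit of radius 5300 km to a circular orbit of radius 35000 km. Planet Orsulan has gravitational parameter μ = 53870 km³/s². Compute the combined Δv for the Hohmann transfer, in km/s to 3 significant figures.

Δv = 1.62 km/s

The Hohmann ellipse has a_t = (r₁ + r₂)/2 = 20150 km.
Circular speed at r₁: v₁ = √(μ/r₁) = √(53870/5300) = 3.188 km/s.
Transfer-orbit speed at r₁ (vis-viva): v_p = √[μ(2/r₁ − 1/a_t)] = 4.202 km/s.
First burn Δv₁ = |v_p − v₁| = 1.014 km/s.
Circular speed at r₂: v₂ = √(μ/r₂) = 1.24062 km/s.
Transfer-orbit speed at r₂: v_a = √[μ(2/r₂ − 1/a_t)] = 0.636268 km/s.
Second burn Δv₂ = |v₂ − v_a| = 0.6044 km/s.
Total Δv = Δv₁ + Δv₂ = 1.618 km/s.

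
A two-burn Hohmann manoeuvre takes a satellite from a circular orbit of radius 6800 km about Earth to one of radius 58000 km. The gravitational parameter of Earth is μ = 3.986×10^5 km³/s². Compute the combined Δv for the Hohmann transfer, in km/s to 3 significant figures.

Transfer-ellipse semi-major axis a_t = (r₁ + r₂)/2 = (6800 + 58000)/2 = 32400 km.
At r₁ the circular-orbit speed is v₁ = √(μ/r₁) = 7.65622 km/s.
Transfer-orbit speed at r₁ (vis-viva equation): v_p = √[μ(2/r₁ − 1/a_t)] = 10.2437 km/s.
First burn Δv₁ = |v_p − v₁| = 2.587 km/s.
At r₂, v₂ = √(μ/r₂) = 2.622 km/s.
Transfer-orbit speed at r₂: v_a = √[μ(2/r₂ − 1/a_t)] = 1.201 km/s.
Second burn Δv₂ = |v₂ − v_a| = 1.421 km/s.
Total Δv = Δv₁ + Δv₂ = 4.008 km/s.

Δv = 4.01 km/s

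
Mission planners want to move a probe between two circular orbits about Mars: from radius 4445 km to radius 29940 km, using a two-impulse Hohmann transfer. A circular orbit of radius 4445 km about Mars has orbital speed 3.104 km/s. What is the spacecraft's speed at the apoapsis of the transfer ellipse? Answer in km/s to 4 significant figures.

From the circular-orbit relation v² = μ/r at r = 4445 km: μ = v²r = (3.104)² × 4445 = 42826.8 km³/s².
The Hohmann ellipse has a_t = (r₁ + r₂)/2 = 17192.5 km.
The apoapsis of the transfer ellipse is at r = 29940 km.
Applying v² = μ(2/r − 1/a_t): v = 0.6081 km/s.

v = 0.6081 km/s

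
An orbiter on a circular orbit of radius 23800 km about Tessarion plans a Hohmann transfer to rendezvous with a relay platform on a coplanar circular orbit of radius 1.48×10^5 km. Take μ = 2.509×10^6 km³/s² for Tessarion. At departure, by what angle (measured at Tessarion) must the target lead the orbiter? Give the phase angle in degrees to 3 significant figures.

φ = 100°

Transfer-ellipse semi-major axis a_t = (r₁ + r₂)/2 = (23800 + 1.480×10^5)/2 = 85900 km.
The half-period of the transfer ellipse is t = π√(a_t³/μ) = 49930 s.
The target's mean motion on its circular orbit is ω₂ = √(μ/r₂³) = 2.782×10^-5 rad/s.
Angle swept by the target during transfer: ω₂·t = 1.3891 rad = 79.59°.
The orbiter traverses 180° on the transfer ellipse, so the target must lead by 180° − 79.59° = 100°.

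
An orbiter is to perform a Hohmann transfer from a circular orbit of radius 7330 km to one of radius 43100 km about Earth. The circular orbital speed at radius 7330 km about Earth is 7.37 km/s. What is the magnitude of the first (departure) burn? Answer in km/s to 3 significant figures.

From the circular-orbit relation v² = μ/r at r = 7330 km: μ = v²r = (7.37)² × 7330 = 3.98143×10^5 km³/s².
Transfer-ellipse semi-major axis a_t = (r₁ + r₂)/2 = (7330 + 43100)/2 = 25215 km.
On the circular orbit at r = 7330 km, v_c = √(μ/r) = 7.370 km/s.
Vis-viva on the transfer ellipse at r = 7330 km gives v_t = √[μ(2/r − 1/a_t)] = 9.636 km/s.
Δv₁ = |v_t − v_c| = |9.636 − 7.370| = 2.266 km/s.

Δv₁ = 2.27 km/s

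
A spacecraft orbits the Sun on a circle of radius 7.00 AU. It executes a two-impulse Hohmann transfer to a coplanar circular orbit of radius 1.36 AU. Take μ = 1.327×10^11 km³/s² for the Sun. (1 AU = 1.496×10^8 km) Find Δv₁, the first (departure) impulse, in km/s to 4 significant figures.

Δv₁ = 4.836 km/s

In km: r₁ = 7.00 × 1.496×10^8 = 1.0472×10^9 km; r₂ = 1.36 × 1.496×10^8 = 2.03456×10^8 km.
Semi-major axis of the transfer orbit: a_t = (1.0472×10^9 + 2.03456×10^8)/2 = 6.25328×10^8 km.
On the circular orbit at r = 1.0472×10^9 km, v_c = √(μ/r) = 11.257 km/s.
Vis-viva on the transfer ellipse at r = 1.0472×10^9 km gives v_t = √[μ(2/r − 1/a_t)] = 6.4210 km/s.
Δv₁ = |v_t − v_c| = |6.4210 − 11.257| = 4.836 km/s.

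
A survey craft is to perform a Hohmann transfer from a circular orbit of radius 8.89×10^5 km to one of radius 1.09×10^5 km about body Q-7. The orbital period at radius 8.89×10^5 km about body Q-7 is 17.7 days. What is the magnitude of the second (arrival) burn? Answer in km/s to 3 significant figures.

Δv₂ = 3.49 km/s

From Kepler's third law T² = 4π²r³/μ at r = 8.89×10^5 km, T = 17.7 days = 17.7 × 86400 s = 1.52928×10^6 s: μ = 4π²r³/T² = 1.18602×10^7 km³/s².
Transfer-ellipse semi-major axis a_t = (r₁ + r₂)/2 = (8.890×10^5 + 1.090×10^5)/2 = 4.990×10^5 km.
On the circular orbit at r = 1.090×10^5 km, v_c = √(μ/r) = 10.431 km/s.
Vis-viva on the transfer ellipse at r = 1.090×10^5 km gives v_t = √[μ(2/r − 1/a_t)] = 13.923 km/s.
Δv₂ = |v_t − v_c| = |13.923 − 10.431| = 3.492 km/s.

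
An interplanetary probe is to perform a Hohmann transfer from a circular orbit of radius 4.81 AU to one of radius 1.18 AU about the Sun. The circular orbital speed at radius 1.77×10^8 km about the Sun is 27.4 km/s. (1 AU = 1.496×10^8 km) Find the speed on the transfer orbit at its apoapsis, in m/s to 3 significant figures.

v = 8530 m/s

From the circular-orbit relation v² = μ/r at r = 1.77×10^8 km: μ = v²r = (27.4)² × 1.77×10^8 = 1.32885×10^11 km³/s².
In km: r₁ = 4.81 × 1.496×10^8 = 7.19576×10^8 km; r₂ = 1.18 × 1.496×10^8 = 1.76528×10^8 km.
Semi-major axis of the transfer orbit: a_t = (7.19576×10^8 + 1.76528×10^8)/2 = 4.48052×10^8 km.
At apoapsis, r = 7.19576×10^8 km.
Vis-viva: v = √[μ(2/r − 1/a_t)] = √[1.32885×10^11 × (2/7.19576×10^8 − 1/4.48052×10^8)] = 8.530 km/s.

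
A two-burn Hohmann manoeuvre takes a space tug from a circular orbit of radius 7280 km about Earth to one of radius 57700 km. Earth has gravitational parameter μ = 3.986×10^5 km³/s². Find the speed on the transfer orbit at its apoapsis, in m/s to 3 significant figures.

v = 1240 m/s

Semi-major axis of the transfer orbit: a_t = (7280 + 57700)/2 = 32490 km.
The apoapsis of the transfer ellipse is at r = 57700 km.
Applying v² = μ(2/r − 1/a_t): v = 1.244 km/s.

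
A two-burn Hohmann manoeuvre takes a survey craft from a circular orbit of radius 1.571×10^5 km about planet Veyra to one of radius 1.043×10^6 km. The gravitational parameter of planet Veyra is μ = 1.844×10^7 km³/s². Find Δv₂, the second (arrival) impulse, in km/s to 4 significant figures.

Δv₂ = 2.053 km/s

Transfer-ellipse semi-major axis a_t = (r₁ + r₂)/2 = (1.571×10^5 + 1.043×10^6)/2 = 6.0005×10^5 km.
On the circular orbit at r = 1.043×10^6 km, v_c = √(μ/r) = 4.2047 km/s.
Vis-viva on the transfer ellipse at r = 1.043×10^6 km gives v_t = √[μ(2/r − 1/a_t)] = 2.1515 km/s.
Δv₂ = |v_t − v_c| = |2.1515 − 4.2047| = 2.053 km/s.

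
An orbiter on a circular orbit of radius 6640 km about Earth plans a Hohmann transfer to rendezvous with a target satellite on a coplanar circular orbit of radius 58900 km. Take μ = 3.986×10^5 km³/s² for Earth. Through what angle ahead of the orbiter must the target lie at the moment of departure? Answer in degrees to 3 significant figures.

φ = 105°

The Hohmann ellipse has a_t = (r₁ + r₂)/2 = 32770 km.
The half-period of the transfer ellipse is t = π√(a_t³/μ) = 29518.6 s.
The target's mean motion on its circular orbit is ω₂ = √(μ/r₂³) = 4.41668×10^-5 rad/s.
Angle swept by the target during transfer: ω₂·t = 1.3037 rad = 74.70°.
Arrival is 180° from departure on the ellipse, so φ = 180° − 74.70° = 105°.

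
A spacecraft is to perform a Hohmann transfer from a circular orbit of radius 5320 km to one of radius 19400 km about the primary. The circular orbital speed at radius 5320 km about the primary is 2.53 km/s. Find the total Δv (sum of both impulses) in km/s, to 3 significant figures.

From the circular-orbit relation v² = μ/r at r = 5320 km: μ = v²r = (2.53)² × 5320 = 34052.8 km³/s².
Transfer-ellipse semi-major axis a_t = (r₁ + r₂)/2 = (5320 + 19400)/2 = 12360 km.
At r₁ the circular-orbit speed is v₁ = √(μ/r₁) = 2.5300 km/s.
On the transfer ellipse at r₁, vis-viva equation gives v_p = √[μ(2/r₁ − 1/a_t)] = 3.1697 km/s.
First burn Δv₁ = |v_p − v₁| = 0.6397 km/s.
At r₂, v₂ = √(μ/r₂) = 1.3249 km/s.
Transfer-orbit speed at r₂: v_a = √[μ(2/r₂ − 1/a_t)] = 0.86920 km/s.
Second burn Δv₂ = |v₂ − v_a| = 0.4557 km/s.
Δv = Δv₁ + Δv₂ = 0.6397 + 0.4557 = 1.095 km/s.

Δv = 1.10 km/s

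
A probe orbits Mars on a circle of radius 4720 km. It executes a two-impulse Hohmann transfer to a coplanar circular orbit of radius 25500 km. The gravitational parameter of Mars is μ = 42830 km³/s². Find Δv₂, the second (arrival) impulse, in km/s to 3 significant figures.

Δv₂ = 0.572 km/s

Semi-major axis of the transfer orbit: a_t = (4720 + 25500)/2 = 15110 km.
Circular speed at r = 25500 km: v_c = √(μ/r) = 1.296 km/s.
Vis-viva on the transfer ellipse at r = 25500 km gives v_t = √[μ(2/r − 1/a_t)] = 0.7243 km/s.
Δv₂ = |v_t − v_c| = |0.7243 − 1.296| = 0.5717 km/s.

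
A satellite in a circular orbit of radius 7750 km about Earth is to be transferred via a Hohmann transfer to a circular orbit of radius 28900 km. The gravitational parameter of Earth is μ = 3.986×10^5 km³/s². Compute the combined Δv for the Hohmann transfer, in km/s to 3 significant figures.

Δv = 3.13 km/s

Transfer-ellipse semi-major axis a_t = (r₁ + r₂)/2 = (7750 + 28900)/2 = 18325 km.
At r₁ the circular-orbit speed is v₁ = √(μ/r₁) = 7.17163 km/s.
Transfer-orbit speed at r₁ (v² = μ(2/r − 1/a)): v_p = √[μ(2/r₁ − 1/a_t)] = 9.00627 km/s.
First burn Δv₁ = |v_p − v₁| = 1.8346 km/s.
Circular speed at r₂: v₂ = √(μ/r₂) = 3.7138 km/s.
Transfer-orbit speed at r₂: v_a = √[μ(2/r₂ − 1/a_t)] = 2.4152 km/s.
Second burn Δv₂ = |v₂ − v_a| = 1.2986 km/s.
Total Δv = Δv₁ + Δv₂ = 3.133 km/s.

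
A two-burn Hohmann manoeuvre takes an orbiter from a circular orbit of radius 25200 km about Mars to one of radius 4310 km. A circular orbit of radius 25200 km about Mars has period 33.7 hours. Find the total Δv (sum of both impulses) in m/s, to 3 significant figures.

From Kepler's third law T² = 4π²r³/μ at r = 25200 km, T = 33.7 hours = 33.7 × 3600 s = 1.2132×10^5 s: μ = 4π²r³/T² = 42923.6 km³/s².
Semi-major axis of the transfer orbit: a_t = (25200 + 4310)/2 = 14755 km.
At r₁ the circular-orbit speed is v₁ = √(μ/r₁) = 1.3051 km/s.
On the transfer ellipse at r₁, v² = μ(2/r − 1/a) gives v_a = √[μ(2/r₁ − 1/a_t)] = 0.70537 km/s.
First burn Δv₁ = |v_a − v₁| = 0.5997 km/s.
Circular speed at r₂: v₂ = √(μ/r₂) = 3.1558 km/s.
Transfer-orbit speed at r₂: v_p = √[μ(2/r₂ − 1/a_t)] = 4.1242 km/s.
Second burn Δv₂ = |v₂ − v_p| = 0.9684 km/s.
Δv = Δv₁ + Δv₂ = 0.5997 + 0.9684 = 1.568 km/s.

Δv = 1570 m/s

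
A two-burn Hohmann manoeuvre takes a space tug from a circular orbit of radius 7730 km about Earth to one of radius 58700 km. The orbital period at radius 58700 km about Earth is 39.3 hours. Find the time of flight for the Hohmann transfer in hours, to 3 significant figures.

t = 8.36 hours

From Kepler's third law T² = 4π²r³/μ at r = 58700 km, T = 39.3 hours = 39.3 × 3600 s = 1.4148×10^5 s: μ = 4π²r³/T² = 3.98918×10^5 km³/s².
Semi-major axis of the transfer orbit: a_t = (7730 + 58700)/2 = 33215 km.
Half the transfer-orbit period gives t = π√(a_t³/μ) = 30110 s.
Converting: 30110 s ÷ 3600 s/hour = 8.36 hours.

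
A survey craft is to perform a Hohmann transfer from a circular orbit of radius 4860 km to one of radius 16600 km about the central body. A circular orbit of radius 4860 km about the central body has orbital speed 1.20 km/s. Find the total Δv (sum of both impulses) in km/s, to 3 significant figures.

From the circular-orbit relation v² = μ/r at r = 4860 km: μ = v²r = (1.20)² × 4860 = 6998.40 km³/s².
The Hohmann ellipse has a_t = (r₁ + r₂)/2 = 10730 km.
At r₁ the circular-orbit speed is v₁ = √(μ/r₁) = 1.2000 km/s.
Transfer-orbit speed at r₁ (vis-viva): v_p = √[μ(2/r₁ − 1/a_t)] = 1.4926 km/s.
First burn Δv₁ = |v_p − v₁| = 0.2926 km/s.
Circular speed at r₂: v₂ = √(μ/r₂) = 0.6493 km/s.
Transfer-orbit speed at r₂: v_a = √[μ(2/r₂ − 1/a_t)] = 0.4370 km/s.
Second burn Δv₂ = |v₂ − v_a| = 0.2123 km/s.
Total Δv = Δv₁ + Δv₂ = 0.5049 km/s.

Δv = 0.505 km/s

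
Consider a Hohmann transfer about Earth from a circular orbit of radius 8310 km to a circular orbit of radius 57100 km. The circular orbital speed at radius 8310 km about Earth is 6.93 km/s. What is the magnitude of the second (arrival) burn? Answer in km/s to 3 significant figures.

From the circular-orbit relation v² = μ/r at r = 8310 km: μ = v²r = (6.93)² × 8310 = 3.99087×10^5 km³/s².
The Hohmann ellipse has a_t = (r₁ + r₂)/2 = 32705 km.
On the circular orbit at r = 57100 km, v_c = √(μ/r) = 2.644 km/s.
Transfer-orbit speed at the same r (vis-viva, a = a_t): v_t = √[μ(2/r − 1/a_t)] = 1.333 km/s.
Δv₂ = |v_t − v_c| = |1.333 − 2.644| = 1.311 km/s.

Δv₂ = 1.31 km/s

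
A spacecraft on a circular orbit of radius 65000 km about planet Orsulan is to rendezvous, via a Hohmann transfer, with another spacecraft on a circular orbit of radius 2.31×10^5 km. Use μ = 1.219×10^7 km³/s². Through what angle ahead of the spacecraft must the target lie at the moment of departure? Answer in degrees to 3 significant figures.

φ = 87.7°

Transfer-ellipse semi-major axis a_t = (r₁ + r₂)/2 = (65000 + 2.310×10^5)/2 = 1.480×10^5 km.
The half-period of the transfer ellipse is t = π√(a_t³/μ) = 51232 s.
Target angular speed ω₂ = √(μ/r₂³) = 3.1447×10^-5 rad/s.
Angle swept by the target during transfer: ω₂·t = 1.6111 rad = 92.31°.
Arrival is 180° from departure on the ellipse, so φ = 180° − 92.31° = 87.7°.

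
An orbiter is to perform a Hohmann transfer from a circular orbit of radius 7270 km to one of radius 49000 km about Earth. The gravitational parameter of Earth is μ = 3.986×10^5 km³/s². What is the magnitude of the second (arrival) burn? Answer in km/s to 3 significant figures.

The Hohmann ellipse has a_t = (r₁ + r₂)/2 = 28135 km.
On the circular orbit at r = 49000 km, v_c = √(μ/r) = 2.852 km/s.
Vis-viva on the transfer ellipse at r = 49000 km gives v_t = √[μ(2/r − 1/a_t)] = 1.450 km/s.
Δv₂ = |v_t − v_c| = |1.450 − 2.852| = 1.402 km/s.

Δv₂ = 1.40 km/s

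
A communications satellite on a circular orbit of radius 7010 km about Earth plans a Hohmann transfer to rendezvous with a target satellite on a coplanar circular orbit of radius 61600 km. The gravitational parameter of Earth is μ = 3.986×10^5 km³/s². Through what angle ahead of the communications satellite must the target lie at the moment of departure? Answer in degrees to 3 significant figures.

φ = 105°

Transfer-ellipse semi-major axis a_t = (r₁ + r₂)/2 = (7010 + 61600)/2 = 34305 km.
Transfer time t = π√(a_t³/μ) = 31617 s.
The target's mean motion on its circular orbit is ω₂ = √(μ/r₂³) = 4.1295×10^-5 rad/s.
Angle swept by the target during transfer: ω₂·t = 1.3056 rad = 74.81°.
The communications satellite traverses 180° on the transfer ellipse, so the target must lead by 180° − 74.81° = 105°.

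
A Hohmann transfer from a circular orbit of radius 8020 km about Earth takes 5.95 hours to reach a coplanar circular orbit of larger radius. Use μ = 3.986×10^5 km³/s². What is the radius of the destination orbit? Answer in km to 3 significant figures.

r₂ = 44900 km

Transfer time t = 5.95 hours = 21420 s, and t = π√(a_t³/μ).
So a_t = (μ t²/π²)^(1/3) = (3.986×10^5 × (21420)² / π²)^(1/3) = 26462 km.
Since a_t = (r₁ + r₂)/2, r₂ = 2a_t − r₁ = 2×26462 − 8020 = 44904 km.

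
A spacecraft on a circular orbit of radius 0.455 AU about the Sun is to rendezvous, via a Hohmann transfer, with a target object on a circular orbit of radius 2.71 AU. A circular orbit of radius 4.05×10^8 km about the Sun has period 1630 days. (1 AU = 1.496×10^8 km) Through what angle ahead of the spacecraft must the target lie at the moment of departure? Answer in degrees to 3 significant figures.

φ = 99.7°

From Kepler's third law T² = 4π²r³/μ at r = 4.05×10^8 km, T = 1630 days = 1630 × 86400 s = 1.40832×10^8 s: μ = 4π²r³/T² = 1.32228×10^11 km³/s².
In km: r₁ = 0.455 × 1.496×10^8 = 6.8068×10^7 km; r₂ = 2.71 × 1.496×10^8 = 4.05416×10^8 km.
Semi-major axis of the transfer orbit: a_t = (6.8068×10^7 + 4.05416×10^8)/2 = 2.36742×10^8 km.
Transfer time t = π√(a_t³/μ) = 3.1470×10^7 s.
Target angular speed ω₂ = √(μ/r₂³) = 4.4546×10^-8 rad/s.
Angle swept by the target during transfer: ω₂·t = 1.4019 rad = 80.32°.
The spacecraft traverses 180° on the transfer ellipse, so the target must lead by 180° − 80.32° = 99.7°.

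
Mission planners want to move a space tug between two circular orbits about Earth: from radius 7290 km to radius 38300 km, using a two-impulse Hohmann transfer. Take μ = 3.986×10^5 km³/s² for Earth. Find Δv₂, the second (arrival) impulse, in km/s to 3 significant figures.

Δv₂ = 1.40 km/s

The Hohmann ellipse has a_t = (r₁ + r₂)/2 = 22795 km.
Circular speed at r = 38300 km: v_c = √(μ/r) = 3.226 km/s.
Vis-viva on the transfer ellipse at r = 38300 km gives v_t = √[μ(2/r − 1/a_t)] = 1.824 km/s.
Δv₂ = |v_t − v_c| = |1.824 − 3.226| = 1.402 km/s.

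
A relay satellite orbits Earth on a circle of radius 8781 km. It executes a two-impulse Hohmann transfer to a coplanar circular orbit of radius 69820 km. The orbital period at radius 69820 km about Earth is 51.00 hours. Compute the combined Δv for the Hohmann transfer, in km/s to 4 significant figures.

Δv = 3.503 km/s

From Kepler's third law T² = 4π²r³/μ at r = 69820 km, T = 51.00 hours = 51.00 × 3600 s = 1.836×10^5 s: μ = 4π²r³/T² = 3.98615×10^5 km³/s².
Semi-major axis of the transfer orbit: a_t = (8781 + 69820)/2 = 39300.5 km.
At r₁ the circular-orbit speed is v₁ = √(μ/r₁) = 6.7376 km/s.
On the transfer ellipse at r₁, vis-viva equation gives v_p = √[μ(2/r₁ − 1/a_t)] = 8.9804 km/s.
First burn Δv₁ = |v_p − v₁| = 2.243 km/s.
Circular speed at r₂: v₂ = √(μ/r₂) = 2.389 km/s.
Transfer-orbit speed at r₂: v_a = √[μ(2/r₂ − 1/a_t)] = 1.129 km/s.
Second burn Δv₂ = |v₂ − v_a| = 1.260 km/s.
Δv = Δv₁ + Δv₂ = 2.243 + 1.260 = 3.503 km/s.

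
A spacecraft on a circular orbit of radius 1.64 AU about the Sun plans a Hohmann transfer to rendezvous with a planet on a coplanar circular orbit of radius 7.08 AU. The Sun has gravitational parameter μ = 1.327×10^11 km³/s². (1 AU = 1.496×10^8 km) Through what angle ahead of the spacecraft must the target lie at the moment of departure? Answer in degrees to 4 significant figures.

In km: r₁ = 1.64 × 1.496×10^8 = 2.45344×10^8 km; r₂ = 7.08 × 1.496×10^8 = 1.059168×10^9 km.
Transfer-ellipse semi-major axis a_t = (r₁ + r₂)/2 = (2.45344×10^8 + 1.059168×10^9)/2 = 6.52256×10^8 km.
Transfer time t = π√(a_t³/μ) = 1.4366×10^8 s.
The target's mean motion on its circular orbit is ω₂ = √(μ/r₂³) = 1.0568×10^-8 rad/s.
Angle swept by the target during transfer: ω₂·t = 1.5182 rad = 86.99°.
The spacecraft traverses 180° on the transfer ellipse, so the target must lead by 180° − 86.99° = 93.01°.

φ = 93.01°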